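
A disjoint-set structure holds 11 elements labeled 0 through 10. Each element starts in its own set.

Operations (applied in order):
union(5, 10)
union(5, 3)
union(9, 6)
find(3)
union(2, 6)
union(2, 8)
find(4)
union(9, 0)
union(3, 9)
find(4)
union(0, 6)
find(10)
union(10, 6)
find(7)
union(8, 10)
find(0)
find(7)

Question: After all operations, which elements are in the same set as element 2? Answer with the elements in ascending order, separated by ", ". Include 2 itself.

Step 1: union(5, 10) -> merged; set of 5 now {5, 10}
Step 2: union(5, 3) -> merged; set of 5 now {3, 5, 10}
Step 3: union(9, 6) -> merged; set of 9 now {6, 9}
Step 4: find(3) -> no change; set of 3 is {3, 5, 10}
Step 5: union(2, 6) -> merged; set of 2 now {2, 6, 9}
Step 6: union(2, 8) -> merged; set of 2 now {2, 6, 8, 9}
Step 7: find(4) -> no change; set of 4 is {4}
Step 8: union(9, 0) -> merged; set of 9 now {0, 2, 6, 8, 9}
Step 9: union(3, 9) -> merged; set of 3 now {0, 2, 3, 5, 6, 8, 9, 10}
Step 10: find(4) -> no change; set of 4 is {4}
Step 11: union(0, 6) -> already same set; set of 0 now {0, 2, 3, 5, 6, 8, 9, 10}
Step 12: find(10) -> no change; set of 10 is {0, 2, 3, 5, 6, 8, 9, 10}
Step 13: union(10, 6) -> already same set; set of 10 now {0, 2, 3, 5, 6, 8, 9, 10}
Step 14: find(7) -> no change; set of 7 is {7}
Step 15: union(8, 10) -> already same set; set of 8 now {0, 2, 3, 5, 6, 8, 9, 10}
Step 16: find(0) -> no change; set of 0 is {0, 2, 3, 5, 6, 8, 9, 10}
Step 17: find(7) -> no change; set of 7 is {7}
Component of 2: {0, 2, 3, 5, 6, 8, 9, 10}

Answer: 0, 2, 3, 5, 6, 8, 9, 10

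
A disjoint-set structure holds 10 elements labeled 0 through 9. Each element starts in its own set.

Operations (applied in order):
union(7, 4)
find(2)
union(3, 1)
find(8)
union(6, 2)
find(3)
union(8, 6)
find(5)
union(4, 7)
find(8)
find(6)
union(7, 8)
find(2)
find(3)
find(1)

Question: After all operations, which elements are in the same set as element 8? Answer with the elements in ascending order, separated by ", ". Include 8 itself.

Step 1: union(7, 4) -> merged; set of 7 now {4, 7}
Step 2: find(2) -> no change; set of 2 is {2}
Step 3: union(3, 1) -> merged; set of 3 now {1, 3}
Step 4: find(8) -> no change; set of 8 is {8}
Step 5: union(6, 2) -> merged; set of 6 now {2, 6}
Step 6: find(3) -> no change; set of 3 is {1, 3}
Step 7: union(8, 6) -> merged; set of 8 now {2, 6, 8}
Step 8: find(5) -> no change; set of 5 is {5}
Step 9: union(4, 7) -> already same set; set of 4 now {4, 7}
Step 10: find(8) -> no change; set of 8 is {2, 6, 8}
Step 11: find(6) -> no change; set of 6 is {2, 6, 8}
Step 12: union(7, 8) -> merged; set of 7 now {2, 4, 6, 7, 8}
Step 13: find(2) -> no change; set of 2 is {2, 4, 6, 7, 8}
Step 14: find(3) -> no change; set of 3 is {1, 3}
Step 15: find(1) -> no change; set of 1 is {1, 3}
Component of 8: {2, 4, 6, 7, 8}

Answer: 2, 4, 6, 7, 8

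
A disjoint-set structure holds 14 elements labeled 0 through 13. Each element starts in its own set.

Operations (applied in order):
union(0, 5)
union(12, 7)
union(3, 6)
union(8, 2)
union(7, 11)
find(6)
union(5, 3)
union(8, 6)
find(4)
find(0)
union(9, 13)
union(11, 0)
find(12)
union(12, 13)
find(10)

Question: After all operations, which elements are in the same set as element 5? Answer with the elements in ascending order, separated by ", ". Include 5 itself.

Answer: 0, 2, 3, 5, 6, 7, 8, 9, 11, 12, 13

Derivation:
Step 1: union(0, 5) -> merged; set of 0 now {0, 5}
Step 2: union(12, 7) -> merged; set of 12 now {7, 12}
Step 3: union(3, 6) -> merged; set of 3 now {3, 6}
Step 4: union(8, 2) -> merged; set of 8 now {2, 8}
Step 5: union(7, 11) -> merged; set of 7 now {7, 11, 12}
Step 6: find(6) -> no change; set of 6 is {3, 6}
Step 7: union(5, 3) -> merged; set of 5 now {0, 3, 5, 6}
Step 8: union(8, 6) -> merged; set of 8 now {0, 2, 3, 5, 6, 8}
Step 9: find(4) -> no change; set of 4 is {4}
Step 10: find(0) -> no change; set of 0 is {0, 2, 3, 5, 6, 8}
Step 11: union(9, 13) -> merged; set of 9 now {9, 13}
Step 12: union(11, 0) -> merged; set of 11 now {0, 2, 3, 5, 6, 7, 8, 11, 12}
Step 13: find(12) -> no change; set of 12 is {0, 2, 3, 5, 6, 7, 8, 11, 12}
Step 14: union(12, 13) -> merged; set of 12 now {0, 2, 3, 5, 6, 7, 8, 9, 11, 12, 13}
Step 15: find(10) -> no change; set of 10 is {10}
Component of 5: {0, 2, 3, 5, 6, 7, 8, 9, 11, 12, 13}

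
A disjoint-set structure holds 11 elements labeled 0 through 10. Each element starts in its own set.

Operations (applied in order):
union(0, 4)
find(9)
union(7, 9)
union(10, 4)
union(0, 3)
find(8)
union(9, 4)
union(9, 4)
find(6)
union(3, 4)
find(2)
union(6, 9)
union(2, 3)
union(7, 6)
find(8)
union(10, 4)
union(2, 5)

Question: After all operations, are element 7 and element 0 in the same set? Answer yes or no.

Answer: yes

Derivation:
Step 1: union(0, 4) -> merged; set of 0 now {0, 4}
Step 2: find(9) -> no change; set of 9 is {9}
Step 3: union(7, 9) -> merged; set of 7 now {7, 9}
Step 4: union(10, 4) -> merged; set of 10 now {0, 4, 10}
Step 5: union(0, 3) -> merged; set of 0 now {0, 3, 4, 10}
Step 6: find(8) -> no change; set of 8 is {8}
Step 7: union(9, 4) -> merged; set of 9 now {0, 3, 4, 7, 9, 10}
Step 8: union(9, 4) -> already same set; set of 9 now {0, 3, 4, 7, 9, 10}
Step 9: find(6) -> no change; set of 6 is {6}
Step 10: union(3, 4) -> already same set; set of 3 now {0, 3, 4, 7, 9, 10}
Step 11: find(2) -> no change; set of 2 is {2}
Step 12: union(6, 9) -> merged; set of 6 now {0, 3, 4, 6, 7, 9, 10}
Step 13: union(2, 3) -> merged; set of 2 now {0, 2, 3, 4, 6, 7, 9, 10}
Step 14: union(7, 6) -> already same set; set of 7 now {0, 2, 3, 4, 6, 7, 9, 10}
Step 15: find(8) -> no change; set of 8 is {8}
Step 16: union(10, 4) -> already same set; set of 10 now {0, 2, 3, 4, 6, 7, 9, 10}
Step 17: union(2, 5) -> merged; set of 2 now {0, 2, 3, 4, 5, 6, 7, 9, 10}
Set of 7: {0, 2, 3, 4, 5, 6, 7, 9, 10}; 0 is a member.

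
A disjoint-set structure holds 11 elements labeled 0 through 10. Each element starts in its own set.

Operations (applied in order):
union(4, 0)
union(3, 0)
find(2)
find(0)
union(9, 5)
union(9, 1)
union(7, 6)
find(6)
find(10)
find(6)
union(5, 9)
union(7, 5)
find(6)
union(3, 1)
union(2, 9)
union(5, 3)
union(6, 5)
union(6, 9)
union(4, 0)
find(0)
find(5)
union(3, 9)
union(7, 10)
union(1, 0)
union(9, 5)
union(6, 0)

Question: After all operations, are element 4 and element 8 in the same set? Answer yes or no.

Answer: no

Derivation:
Step 1: union(4, 0) -> merged; set of 4 now {0, 4}
Step 2: union(3, 0) -> merged; set of 3 now {0, 3, 4}
Step 3: find(2) -> no change; set of 2 is {2}
Step 4: find(0) -> no change; set of 0 is {0, 3, 4}
Step 5: union(9, 5) -> merged; set of 9 now {5, 9}
Step 6: union(9, 1) -> merged; set of 9 now {1, 5, 9}
Step 7: union(7, 6) -> merged; set of 7 now {6, 7}
Step 8: find(6) -> no change; set of 6 is {6, 7}
Step 9: find(10) -> no change; set of 10 is {10}
Step 10: find(6) -> no change; set of 6 is {6, 7}
Step 11: union(5, 9) -> already same set; set of 5 now {1, 5, 9}
Step 12: union(7, 5) -> merged; set of 7 now {1, 5, 6, 7, 9}
Step 13: find(6) -> no change; set of 6 is {1, 5, 6, 7, 9}
Step 14: union(3, 1) -> merged; set of 3 now {0, 1, 3, 4, 5, 6, 7, 9}
Step 15: union(2, 9) -> merged; set of 2 now {0, 1, 2, 3, 4, 5, 6, 7, 9}
Step 16: union(5, 3) -> already same set; set of 5 now {0, 1, 2, 3, 4, 5, 6, 7, 9}
Step 17: union(6, 5) -> already same set; set of 6 now {0, 1, 2, 3, 4, 5, 6, 7, 9}
Step 18: union(6, 9) -> already same set; set of 6 now {0, 1, 2, 3, 4, 5, 6, 7, 9}
Step 19: union(4, 0) -> already same set; set of 4 now {0, 1, 2, 3, 4, 5, 6, 7, 9}
Step 20: find(0) -> no change; set of 0 is {0, 1, 2, 3, 4, 5, 6, 7, 9}
Step 21: find(5) -> no change; set of 5 is {0, 1, 2, 3, 4, 5, 6, 7, 9}
Step 22: union(3, 9) -> already same set; set of 3 now {0, 1, 2, 3, 4, 5, 6, 7, 9}
Step 23: union(7, 10) -> merged; set of 7 now {0, 1, 2, 3, 4, 5, 6, 7, 9, 10}
Step 24: union(1, 0) -> already same set; set of 1 now {0, 1, 2, 3, 4, 5, 6, 7, 9, 10}
Step 25: union(9, 5) -> already same set; set of 9 now {0, 1, 2, 3, 4, 5, 6, 7, 9, 10}
Step 26: union(6, 0) -> already same set; set of 6 now {0, 1, 2, 3, 4, 5, 6, 7, 9, 10}
Set of 4: {0, 1, 2, 3, 4, 5, 6, 7, 9, 10}; 8 is not a member.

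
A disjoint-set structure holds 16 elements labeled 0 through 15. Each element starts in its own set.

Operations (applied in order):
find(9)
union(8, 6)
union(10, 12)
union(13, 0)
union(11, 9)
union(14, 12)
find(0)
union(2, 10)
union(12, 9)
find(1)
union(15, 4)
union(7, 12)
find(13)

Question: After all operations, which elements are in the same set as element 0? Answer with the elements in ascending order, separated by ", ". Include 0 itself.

Answer: 0, 13

Derivation:
Step 1: find(9) -> no change; set of 9 is {9}
Step 2: union(8, 6) -> merged; set of 8 now {6, 8}
Step 3: union(10, 12) -> merged; set of 10 now {10, 12}
Step 4: union(13, 0) -> merged; set of 13 now {0, 13}
Step 5: union(11, 9) -> merged; set of 11 now {9, 11}
Step 6: union(14, 12) -> merged; set of 14 now {10, 12, 14}
Step 7: find(0) -> no change; set of 0 is {0, 13}
Step 8: union(2, 10) -> merged; set of 2 now {2, 10, 12, 14}
Step 9: union(12, 9) -> merged; set of 12 now {2, 9, 10, 11, 12, 14}
Step 10: find(1) -> no change; set of 1 is {1}
Step 11: union(15, 4) -> merged; set of 15 now {4, 15}
Step 12: union(7, 12) -> merged; set of 7 now {2, 7, 9, 10, 11, 12, 14}
Step 13: find(13) -> no change; set of 13 is {0, 13}
Component of 0: {0, 13}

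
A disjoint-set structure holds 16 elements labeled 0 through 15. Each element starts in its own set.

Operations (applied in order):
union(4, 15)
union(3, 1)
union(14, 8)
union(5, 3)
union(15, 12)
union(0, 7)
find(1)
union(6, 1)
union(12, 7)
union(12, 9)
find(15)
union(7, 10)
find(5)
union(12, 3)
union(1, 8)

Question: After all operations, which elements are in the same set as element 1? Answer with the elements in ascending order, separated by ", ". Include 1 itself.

Step 1: union(4, 15) -> merged; set of 4 now {4, 15}
Step 2: union(3, 1) -> merged; set of 3 now {1, 3}
Step 3: union(14, 8) -> merged; set of 14 now {8, 14}
Step 4: union(5, 3) -> merged; set of 5 now {1, 3, 5}
Step 5: union(15, 12) -> merged; set of 15 now {4, 12, 15}
Step 6: union(0, 7) -> merged; set of 0 now {0, 7}
Step 7: find(1) -> no change; set of 1 is {1, 3, 5}
Step 8: union(6, 1) -> merged; set of 6 now {1, 3, 5, 6}
Step 9: union(12, 7) -> merged; set of 12 now {0, 4, 7, 12, 15}
Step 10: union(12, 9) -> merged; set of 12 now {0, 4, 7, 9, 12, 15}
Step 11: find(15) -> no change; set of 15 is {0, 4, 7, 9, 12, 15}
Step 12: union(7, 10) -> merged; set of 7 now {0, 4, 7, 9, 10, 12, 15}
Step 13: find(5) -> no change; set of 5 is {1, 3, 5, 6}
Step 14: union(12, 3) -> merged; set of 12 now {0, 1, 3, 4, 5, 6, 7, 9, 10, 12, 15}
Step 15: union(1, 8) -> merged; set of 1 now {0, 1, 3, 4, 5, 6, 7, 8, 9, 10, 12, 14, 15}
Component of 1: {0, 1, 3, 4, 5, 6, 7, 8, 9, 10, 12, 14, 15}

Answer: 0, 1, 3, 4, 5, 6, 7, 8, 9, 10, 12, 14, 15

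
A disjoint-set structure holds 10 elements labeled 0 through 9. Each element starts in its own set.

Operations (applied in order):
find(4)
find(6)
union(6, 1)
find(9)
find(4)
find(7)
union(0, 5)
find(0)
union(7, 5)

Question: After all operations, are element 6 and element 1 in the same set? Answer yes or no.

Step 1: find(4) -> no change; set of 4 is {4}
Step 2: find(6) -> no change; set of 6 is {6}
Step 3: union(6, 1) -> merged; set of 6 now {1, 6}
Step 4: find(9) -> no change; set of 9 is {9}
Step 5: find(4) -> no change; set of 4 is {4}
Step 6: find(7) -> no change; set of 7 is {7}
Step 7: union(0, 5) -> merged; set of 0 now {0, 5}
Step 8: find(0) -> no change; set of 0 is {0, 5}
Step 9: union(7, 5) -> merged; set of 7 now {0, 5, 7}
Set of 6: {1, 6}; 1 is a member.

Answer: yes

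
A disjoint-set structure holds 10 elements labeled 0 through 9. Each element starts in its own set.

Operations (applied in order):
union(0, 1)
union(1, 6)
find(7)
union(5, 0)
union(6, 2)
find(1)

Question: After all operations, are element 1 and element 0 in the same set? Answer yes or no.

Step 1: union(0, 1) -> merged; set of 0 now {0, 1}
Step 2: union(1, 6) -> merged; set of 1 now {0, 1, 6}
Step 3: find(7) -> no change; set of 7 is {7}
Step 4: union(5, 0) -> merged; set of 5 now {0, 1, 5, 6}
Step 5: union(6, 2) -> merged; set of 6 now {0, 1, 2, 5, 6}
Step 6: find(1) -> no change; set of 1 is {0, 1, 2, 5, 6}
Set of 1: {0, 1, 2, 5, 6}; 0 is a member.

Answer: yes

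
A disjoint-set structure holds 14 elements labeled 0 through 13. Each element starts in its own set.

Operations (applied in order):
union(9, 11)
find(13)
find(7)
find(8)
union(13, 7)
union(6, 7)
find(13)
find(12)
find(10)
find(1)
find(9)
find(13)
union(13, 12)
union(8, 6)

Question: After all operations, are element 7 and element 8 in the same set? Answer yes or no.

Step 1: union(9, 11) -> merged; set of 9 now {9, 11}
Step 2: find(13) -> no change; set of 13 is {13}
Step 3: find(7) -> no change; set of 7 is {7}
Step 4: find(8) -> no change; set of 8 is {8}
Step 5: union(13, 7) -> merged; set of 13 now {7, 13}
Step 6: union(6, 7) -> merged; set of 6 now {6, 7, 13}
Step 7: find(13) -> no change; set of 13 is {6, 7, 13}
Step 8: find(12) -> no change; set of 12 is {12}
Step 9: find(10) -> no change; set of 10 is {10}
Step 10: find(1) -> no change; set of 1 is {1}
Step 11: find(9) -> no change; set of 9 is {9, 11}
Step 12: find(13) -> no change; set of 13 is {6, 7, 13}
Step 13: union(13, 12) -> merged; set of 13 now {6, 7, 12, 13}
Step 14: union(8, 6) -> merged; set of 8 now {6, 7, 8, 12, 13}
Set of 7: {6, 7, 8, 12, 13}; 8 is a member.

Answer: yes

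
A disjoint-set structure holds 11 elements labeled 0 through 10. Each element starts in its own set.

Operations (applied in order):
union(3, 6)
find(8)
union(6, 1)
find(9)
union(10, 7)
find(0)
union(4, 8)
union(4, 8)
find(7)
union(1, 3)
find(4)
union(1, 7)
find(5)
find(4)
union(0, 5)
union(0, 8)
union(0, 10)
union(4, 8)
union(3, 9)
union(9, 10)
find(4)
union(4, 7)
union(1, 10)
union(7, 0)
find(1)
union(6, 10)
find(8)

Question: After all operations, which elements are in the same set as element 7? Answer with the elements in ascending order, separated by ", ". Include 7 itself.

Answer: 0, 1, 3, 4, 5, 6, 7, 8, 9, 10

Derivation:
Step 1: union(3, 6) -> merged; set of 3 now {3, 6}
Step 2: find(8) -> no change; set of 8 is {8}
Step 3: union(6, 1) -> merged; set of 6 now {1, 3, 6}
Step 4: find(9) -> no change; set of 9 is {9}
Step 5: union(10, 7) -> merged; set of 10 now {7, 10}
Step 6: find(0) -> no change; set of 0 is {0}
Step 7: union(4, 8) -> merged; set of 4 now {4, 8}
Step 8: union(4, 8) -> already same set; set of 4 now {4, 8}
Step 9: find(7) -> no change; set of 7 is {7, 10}
Step 10: union(1, 3) -> already same set; set of 1 now {1, 3, 6}
Step 11: find(4) -> no change; set of 4 is {4, 8}
Step 12: union(1, 7) -> merged; set of 1 now {1, 3, 6, 7, 10}
Step 13: find(5) -> no change; set of 5 is {5}
Step 14: find(4) -> no change; set of 4 is {4, 8}
Step 15: union(0, 5) -> merged; set of 0 now {0, 5}
Step 16: union(0, 8) -> merged; set of 0 now {0, 4, 5, 8}
Step 17: union(0, 10) -> merged; set of 0 now {0, 1, 3, 4, 5, 6, 7, 8, 10}
Step 18: union(4, 8) -> already same set; set of 4 now {0, 1, 3, 4, 5, 6, 7, 8, 10}
Step 19: union(3, 9) -> merged; set of 3 now {0, 1, 3, 4, 5, 6, 7, 8, 9, 10}
Step 20: union(9, 10) -> already same set; set of 9 now {0, 1, 3, 4, 5, 6, 7, 8, 9, 10}
Step 21: find(4) -> no change; set of 4 is {0, 1, 3, 4, 5, 6, 7, 8, 9, 10}
Step 22: union(4, 7) -> already same set; set of 4 now {0, 1, 3, 4, 5, 6, 7, 8, 9, 10}
Step 23: union(1, 10) -> already same set; set of 1 now {0, 1, 3, 4, 5, 6, 7, 8, 9, 10}
Step 24: union(7, 0) -> already same set; set of 7 now {0, 1, 3, 4, 5, 6, 7, 8, 9, 10}
Step 25: find(1) -> no change; set of 1 is {0, 1, 3, 4, 5, 6, 7, 8, 9, 10}
Step 26: union(6, 10) -> already same set; set of 6 now {0, 1, 3, 4, 5, 6, 7, 8, 9, 10}
Step 27: find(8) -> no change; set of 8 is {0, 1, 3, 4, 5, 6, 7, 8, 9, 10}
Component of 7: {0, 1, 3, 4, 5, 6, 7, 8, 9, 10}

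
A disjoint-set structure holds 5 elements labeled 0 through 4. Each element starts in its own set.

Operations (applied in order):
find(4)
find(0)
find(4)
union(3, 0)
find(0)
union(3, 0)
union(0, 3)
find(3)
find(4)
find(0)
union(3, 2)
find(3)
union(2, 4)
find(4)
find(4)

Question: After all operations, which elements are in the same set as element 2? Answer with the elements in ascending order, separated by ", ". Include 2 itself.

Step 1: find(4) -> no change; set of 4 is {4}
Step 2: find(0) -> no change; set of 0 is {0}
Step 3: find(4) -> no change; set of 4 is {4}
Step 4: union(3, 0) -> merged; set of 3 now {0, 3}
Step 5: find(0) -> no change; set of 0 is {0, 3}
Step 6: union(3, 0) -> already same set; set of 3 now {0, 3}
Step 7: union(0, 3) -> already same set; set of 0 now {0, 3}
Step 8: find(3) -> no change; set of 3 is {0, 3}
Step 9: find(4) -> no change; set of 4 is {4}
Step 10: find(0) -> no change; set of 0 is {0, 3}
Step 11: union(3, 2) -> merged; set of 3 now {0, 2, 3}
Step 12: find(3) -> no change; set of 3 is {0, 2, 3}
Step 13: union(2, 4) -> merged; set of 2 now {0, 2, 3, 4}
Step 14: find(4) -> no change; set of 4 is {0, 2, 3, 4}
Step 15: find(4) -> no change; set of 4 is {0, 2, 3, 4}
Component of 2: {0, 2, 3, 4}

Answer: 0, 2, 3, 4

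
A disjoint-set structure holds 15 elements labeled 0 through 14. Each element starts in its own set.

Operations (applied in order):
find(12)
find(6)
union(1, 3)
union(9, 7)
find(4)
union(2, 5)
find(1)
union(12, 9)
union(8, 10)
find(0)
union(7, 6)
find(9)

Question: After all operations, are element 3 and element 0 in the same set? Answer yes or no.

Answer: no

Derivation:
Step 1: find(12) -> no change; set of 12 is {12}
Step 2: find(6) -> no change; set of 6 is {6}
Step 3: union(1, 3) -> merged; set of 1 now {1, 3}
Step 4: union(9, 7) -> merged; set of 9 now {7, 9}
Step 5: find(4) -> no change; set of 4 is {4}
Step 6: union(2, 5) -> merged; set of 2 now {2, 5}
Step 7: find(1) -> no change; set of 1 is {1, 3}
Step 8: union(12, 9) -> merged; set of 12 now {7, 9, 12}
Step 9: union(8, 10) -> merged; set of 8 now {8, 10}
Step 10: find(0) -> no change; set of 0 is {0}
Step 11: union(7, 6) -> merged; set of 7 now {6, 7, 9, 12}
Step 12: find(9) -> no change; set of 9 is {6, 7, 9, 12}
Set of 3: {1, 3}; 0 is not a member.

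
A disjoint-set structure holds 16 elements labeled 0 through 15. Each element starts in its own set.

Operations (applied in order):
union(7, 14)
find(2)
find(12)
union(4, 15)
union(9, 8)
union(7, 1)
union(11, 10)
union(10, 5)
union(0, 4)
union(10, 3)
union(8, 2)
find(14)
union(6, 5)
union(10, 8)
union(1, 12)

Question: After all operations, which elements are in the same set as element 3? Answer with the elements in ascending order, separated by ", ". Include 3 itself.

Step 1: union(7, 14) -> merged; set of 7 now {7, 14}
Step 2: find(2) -> no change; set of 2 is {2}
Step 3: find(12) -> no change; set of 12 is {12}
Step 4: union(4, 15) -> merged; set of 4 now {4, 15}
Step 5: union(9, 8) -> merged; set of 9 now {8, 9}
Step 6: union(7, 1) -> merged; set of 7 now {1, 7, 14}
Step 7: union(11, 10) -> merged; set of 11 now {10, 11}
Step 8: union(10, 5) -> merged; set of 10 now {5, 10, 11}
Step 9: union(0, 4) -> merged; set of 0 now {0, 4, 15}
Step 10: union(10, 3) -> merged; set of 10 now {3, 5, 10, 11}
Step 11: union(8, 2) -> merged; set of 8 now {2, 8, 9}
Step 12: find(14) -> no change; set of 14 is {1, 7, 14}
Step 13: union(6, 5) -> merged; set of 6 now {3, 5, 6, 10, 11}
Step 14: union(10, 8) -> merged; set of 10 now {2, 3, 5, 6, 8, 9, 10, 11}
Step 15: union(1, 12) -> merged; set of 1 now {1, 7, 12, 14}
Component of 3: {2, 3, 5, 6, 8, 9, 10, 11}

Answer: 2, 3, 5, 6, 8, 9, 10, 11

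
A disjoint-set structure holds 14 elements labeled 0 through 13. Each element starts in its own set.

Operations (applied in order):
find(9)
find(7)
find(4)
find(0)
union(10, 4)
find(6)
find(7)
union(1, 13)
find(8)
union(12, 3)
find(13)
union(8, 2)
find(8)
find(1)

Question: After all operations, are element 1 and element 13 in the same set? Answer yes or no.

Answer: yes

Derivation:
Step 1: find(9) -> no change; set of 9 is {9}
Step 2: find(7) -> no change; set of 7 is {7}
Step 3: find(4) -> no change; set of 4 is {4}
Step 4: find(0) -> no change; set of 0 is {0}
Step 5: union(10, 4) -> merged; set of 10 now {4, 10}
Step 6: find(6) -> no change; set of 6 is {6}
Step 7: find(7) -> no change; set of 7 is {7}
Step 8: union(1, 13) -> merged; set of 1 now {1, 13}
Step 9: find(8) -> no change; set of 8 is {8}
Step 10: union(12, 3) -> merged; set of 12 now {3, 12}
Step 11: find(13) -> no change; set of 13 is {1, 13}
Step 12: union(8, 2) -> merged; set of 8 now {2, 8}
Step 13: find(8) -> no change; set of 8 is {2, 8}
Step 14: find(1) -> no change; set of 1 is {1, 13}
Set of 1: {1, 13}; 13 is a member.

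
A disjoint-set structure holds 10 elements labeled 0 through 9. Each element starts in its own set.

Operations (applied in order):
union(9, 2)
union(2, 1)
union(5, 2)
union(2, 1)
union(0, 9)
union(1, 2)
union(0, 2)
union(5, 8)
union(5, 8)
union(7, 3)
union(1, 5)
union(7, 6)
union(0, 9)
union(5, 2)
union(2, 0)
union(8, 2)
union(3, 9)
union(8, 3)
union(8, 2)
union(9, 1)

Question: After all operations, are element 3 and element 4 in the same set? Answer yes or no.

Step 1: union(9, 2) -> merged; set of 9 now {2, 9}
Step 2: union(2, 1) -> merged; set of 2 now {1, 2, 9}
Step 3: union(5, 2) -> merged; set of 5 now {1, 2, 5, 9}
Step 4: union(2, 1) -> already same set; set of 2 now {1, 2, 5, 9}
Step 5: union(0, 9) -> merged; set of 0 now {0, 1, 2, 5, 9}
Step 6: union(1, 2) -> already same set; set of 1 now {0, 1, 2, 5, 9}
Step 7: union(0, 2) -> already same set; set of 0 now {0, 1, 2, 5, 9}
Step 8: union(5, 8) -> merged; set of 5 now {0, 1, 2, 5, 8, 9}
Step 9: union(5, 8) -> already same set; set of 5 now {0, 1, 2, 5, 8, 9}
Step 10: union(7, 3) -> merged; set of 7 now {3, 7}
Step 11: union(1, 5) -> already same set; set of 1 now {0, 1, 2, 5, 8, 9}
Step 12: union(7, 6) -> merged; set of 7 now {3, 6, 7}
Step 13: union(0, 9) -> already same set; set of 0 now {0, 1, 2, 5, 8, 9}
Step 14: union(5, 2) -> already same set; set of 5 now {0, 1, 2, 5, 8, 9}
Step 15: union(2, 0) -> already same set; set of 2 now {0, 1, 2, 5, 8, 9}
Step 16: union(8, 2) -> already same set; set of 8 now {0, 1, 2, 5, 8, 9}
Step 17: union(3, 9) -> merged; set of 3 now {0, 1, 2, 3, 5, 6, 7, 8, 9}
Step 18: union(8, 3) -> already same set; set of 8 now {0, 1, 2, 3, 5, 6, 7, 8, 9}
Step 19: union(8, 2) -> already same set; set of 8 now {0, 1, 2, 3, 5, 6, 7, 8, 9}
Step 20: union(9, 1) -> already same set; set of 9 now {0, 1, 2, 3, 5, 6, 7, 8, 9}
Set of 3: {0, 1, 2, 3, 5, 6, 7, 8, 9}; 4 is not a member.

Answer: no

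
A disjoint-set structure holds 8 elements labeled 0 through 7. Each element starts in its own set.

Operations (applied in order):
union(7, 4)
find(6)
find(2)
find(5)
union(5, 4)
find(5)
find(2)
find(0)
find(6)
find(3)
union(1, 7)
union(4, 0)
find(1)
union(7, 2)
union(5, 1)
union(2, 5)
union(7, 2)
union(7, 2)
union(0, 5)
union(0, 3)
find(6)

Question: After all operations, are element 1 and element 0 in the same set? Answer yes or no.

Answer: yes

Derivation:
Step 1: union(7, 4) -> merged; set of 7 now {4, 7}
Step 2: find(6) -> no change; set of 6 is {6}
Step 3: find(2) -> no change; set of 2 is {2}
Step 4: find(5) -> no change; set of 5 is {5}
Step 5: union(5, 4) -> merged; set of 5 now {4, 5, 7}
Step 6: find(5) -> no change; set of 5 is {4, 5, 7}
Step 7: find(2) -> no change; set of 2 is {2}
Step 8: find(0) -> no change; set of 0 is {0}
Step 9: find(6) -> no change; set of 6 is {6}
Step 10: find(3) -> no change; set of 3 is {3}
Step 11: union(1, 7) -> merged; set of 1 now {1, 4, 5, 7}
Step 12: union(4, 0) -> merged; set of 4 now {0, 1, 4, 5, 7}
Step 13: find(1) -> no change; set of 1 is {0, 1, 4, 5, 7}
Step 14: union(7, 2) -> merged; set of 7 now {0, 1, 2, 4, 5, 7}
Step 15: union(5, 1) -> already same set; set of 5 now {0, 1, 2, 4, 5, 7}
Step 16: union(2, 5) -> already same set; set of 2 now {0, 1, 2, 4, 5, 7}
Step 17: union(7, 2) -> already same set; set of 7 now {0, 1, 2, 4, 5, 7}
Step 18: union(7, 2) -> already same set; set of 7 now {0, 1, 2, 4, 5, 7}
Step 19: union(0, 5) -> already same set; set of 0 now {0, 1, 2, 4, 5, 7}
Step 20: union(0, 3) -> merged; set of 0 now {0, 1, 2, 3, 4, 5, 7}
Step 21: find(6) -> no change; set of 6 is {6}
Set of 1: {0, 1, 2, 3, 4, 5, 7}; 0 is a member.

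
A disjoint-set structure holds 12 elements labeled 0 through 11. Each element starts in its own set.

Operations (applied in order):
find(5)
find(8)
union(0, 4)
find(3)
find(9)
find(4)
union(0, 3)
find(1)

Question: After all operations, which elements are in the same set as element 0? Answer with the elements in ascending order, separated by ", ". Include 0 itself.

Answer: 0, 3, 4

Derivation:
Step 1: find(5) -> no change; set of 5 is {5}
Step 2: find(8) -> no change; set of 8 is {8}
Step 3: union(0, 4) -> merged; set of 0 now {0, 4}
Step 4: find(3) -> no change; set of 3 is {3}
Step 5: find(9) -> no change; set of 9 is {9}
Step 6: find(4) -> no change; set of 4 is {0, 4}
Step 7: union(0, 3) -> merged; set of 0 now {0, 3, 4}
Step 8: find(1) -> no change; set of 1 is {1}
Component of 0: {0, 3, 4}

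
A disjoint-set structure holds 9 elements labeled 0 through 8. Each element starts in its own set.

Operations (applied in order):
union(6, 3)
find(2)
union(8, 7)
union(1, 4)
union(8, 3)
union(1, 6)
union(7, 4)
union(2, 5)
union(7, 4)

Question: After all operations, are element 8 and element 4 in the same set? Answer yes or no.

Answer: yes

Derivation:
Step 1: union(6, 3) -> merged; set of 6 now {3, 6}
Step 2: find(2) -> no change; set of 2 is {2}
Step 3: union(8, 7) -> merged; set of 8 now {7, 8}
Step 4: union(1, 4) -> merged; set of 1 now {1, 4}
Step 5: union(8, 3) -> merged; set of 8 now {3, 6, 7, 8}
Step 6: union(1, 6) -> merged; set of 1 now {1, 3, 4, 6, 7, 8}
Step 7: union(7, 4) -> already same set; set of 7 now {1, 3, 4, 6, 7, 8}
Step 8: union(2, 5) -> merged; set of 2 now {2, 5}
Step 9: union(7, 4) -> already same set; set of 7 now {1, 3, 4, 6, 7, 8}
Set of 8: {1, 3, 4, 6, 7, 8}; 4 is a member.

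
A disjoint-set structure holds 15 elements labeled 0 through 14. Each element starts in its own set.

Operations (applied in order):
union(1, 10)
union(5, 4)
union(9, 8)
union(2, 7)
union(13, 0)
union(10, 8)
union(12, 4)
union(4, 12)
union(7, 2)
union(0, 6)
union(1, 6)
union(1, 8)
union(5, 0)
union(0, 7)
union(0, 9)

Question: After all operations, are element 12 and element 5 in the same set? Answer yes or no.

Answer: yes

Derivation:
Step 1: union(1, 10) -> merged; set of 1 now {1, 10}
Step 2: union(5, 4) -> merged; set of 5 now {4, 5}
Step 3: union(9, 8) -> merged; set of 9 now {8, 9}
Step 4: union(2, 7) -> merged; set of 2 now {2, 7}
Step 5: union(13, 0) -> merged; set of 13 now {0, 13}
Step 6: union(10, 8) -> merged; set of 10 now {1, 8, 9, 10}
Step 7: union(12, 4) -> merged; set of 12 now {4, 5, 12}
Step 8: union(4, 12) -> already same set; set of 4 now {4, 5, 12}
Step 9: union(7, 2) -> already same set; set of 7 now {2, 7}
Step 10: union(0, 6) -> merged; set of 0 now {0, 6, 13}
Step 11: union(1, 6) -> merged; set of 1 now {0, 1, 6, 8, 9, 10, 13}
Step 12: union(1, 8) -> already same set; set of 1 now {0, 1, 6, 8, 9, 10, 13}
Step 13: union(5, 0) -> merged; set of 5 now {0, 1, 4, 5, 6, 8, 9, 10, 12, 13}
Step 14: union(0, 7) -> merged; set of 0 now {0, 1, 2, 4, 5, 6, 7, 8, 9, 10, 12, 13}
Step 15: union(0, 9) -> already same set; set of 0 now {0, 1, 2, 4, 5, 6, 7, 8, 9, 10, 12, 13}
Set of 12: {0, 1, 2, 4, 5, 6, 7, 8, 9, 10, 12, 13}; 5 is a member.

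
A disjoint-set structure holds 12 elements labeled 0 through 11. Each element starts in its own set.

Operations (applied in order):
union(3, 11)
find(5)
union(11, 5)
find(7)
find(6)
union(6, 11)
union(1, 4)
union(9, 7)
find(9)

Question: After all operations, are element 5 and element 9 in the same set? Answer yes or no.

Answer: no

Derivation:
Step 1: union(3, 11) -> merged; set of 3 now {3, 11}
Step 2: find(5) -> no change; set of 5 is {5}
Step 3: union(11, 5) -> merged; set of 11 now {3, 5, 11}
Step 4: find(7) -> no change; set of 7 is {7}
Step 5: find(6) -> no change; set of 6 is {6}
Step 6: union(6, 11) -> merged; set of 6 now {3, 5, 6, 11}
Step 7: union(1, 4) -> merged; set of 1 now {1, 4}
Step 8: union(9, 7) -> merged; set of 9 now {7, 9}
Step 9: find(9) -> no change; set of 9 is {7, 9}
Set of 5: {3, 5, 6, 11}; 9 is not a member.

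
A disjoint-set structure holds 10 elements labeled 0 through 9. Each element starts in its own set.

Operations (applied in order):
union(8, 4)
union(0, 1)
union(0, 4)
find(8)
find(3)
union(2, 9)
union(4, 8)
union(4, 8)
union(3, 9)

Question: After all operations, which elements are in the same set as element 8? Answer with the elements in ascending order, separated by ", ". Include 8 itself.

Answer: 0, 1, 4, 8

Derivation:
Step 1: union(8, 4) -> merged; set of 8 now {4, 8}
Step 2: union(0, 1) -> merged; set of 0 now {0, 1}
Step 3: union(0, 4) -> merged; set of 0 now {0, 1, 4, 8}
Step 4: find(8) -> no change; set of 8 is {0, 1, 4, 8}
Step 5: find(3) -> no change; set of 3 is {3}
Step 6: union(2, 9) -> merged; set of 2 now {2, 9}
Step 7: union(4, 8) -> already same set; set of 4 now {0, 1, 4, 8}
Step 8: union(4, 8) -> already same set; set of 4 now {0, 1, 4, 8}
Step 9: union(3, 9) -> merged; set of 3 now {2, 3, 9}
Component of 8: {0, 1, 4, 8}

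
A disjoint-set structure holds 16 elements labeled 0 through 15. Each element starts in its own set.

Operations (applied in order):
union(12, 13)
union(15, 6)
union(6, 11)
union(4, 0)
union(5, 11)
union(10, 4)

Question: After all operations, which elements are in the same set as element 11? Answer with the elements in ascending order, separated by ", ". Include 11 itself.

Step 1: union(12, 13) -> merged; set of 12 now {12, 13}
Step 2: union(15, 6) -> merged; set of 15 now {6, 15}
Step 3: union(6, 11) -> merged; set of 6 now {6, 11, 15}
Step 4: union(4, 0) -> merged; set of 4 now {0, 4}
Step 5: union(5, 11) -> merged; set of 5 now {5, 6, 11, 15}
Step 6: union(10, 4) -> merged; set of 10 now {0, 4, 10}
Component of 11: {5, 6, 11, 15}

Answer: 5, 6, 11, 15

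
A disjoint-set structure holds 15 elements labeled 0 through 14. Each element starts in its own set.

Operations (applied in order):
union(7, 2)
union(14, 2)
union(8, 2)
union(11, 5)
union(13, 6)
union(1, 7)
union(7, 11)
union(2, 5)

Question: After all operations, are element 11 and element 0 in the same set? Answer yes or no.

Step 1: union(7, 2) -> merged; set of 7 now {2, 7}
Step 2: union(14, 2) -> merged; set of 14 now {2, 7, 14}
Step 3: union(8, 2) -> merged; set of 8 now {2, 7, 8, 14}
Step 4: union(11, 5) -> merged; set of 11 now {5, 11}
Step 5: union(13, 6) -> merged; set of 13 now {6, 13}
Step 6: union(1, 7) -> merged; set of 1 now {1, 2, 7, 8, 14}
Step 7: union(7, 11) -> merged; set of 7 now {1, 2, 5, 7, 8, 11, 14}
Step 8: union(2, 5) -> already same set; set of 2 now {1, 2, 5, 7, 8, 11, 14}
Set of 11: {1, 2, 5, 7, 8, 11, 14}; 0 is not a member.

Answer: no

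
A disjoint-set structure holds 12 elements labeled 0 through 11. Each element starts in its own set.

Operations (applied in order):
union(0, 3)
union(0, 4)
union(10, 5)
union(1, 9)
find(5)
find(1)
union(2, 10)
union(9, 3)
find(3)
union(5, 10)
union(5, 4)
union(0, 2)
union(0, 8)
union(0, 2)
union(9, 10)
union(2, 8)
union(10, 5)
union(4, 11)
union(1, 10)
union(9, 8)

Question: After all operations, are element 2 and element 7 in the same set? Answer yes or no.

Answer: no

Derivation:
Step 1: union(0, 3) -> merged; set of 0 now {0, 3}
Step 2: union(0, 4) -> merged; set of 0 now {0, 3, 4}
Step 3: union(10, 5) -> merged; set of 10 now {5, 10}
Step 4: union(1, 9) -> merged; set of 1 now {1, 9}
Step 5: find(5) -> no change; set of 5 is {5, 10}
Step 6: find(1) -> no change; set of 1 is {1, 9}
Step 7: union(2, 10) -> merged; set of 2 now {2, 5, 10}
Step 8: union(9, 3) -> merged; set of 9 now {0, 1, 3, 4, 9}
Step 9: find(3) -> no change; set of 3 is {0, 1, 3, 4, 9}
Step 10: union(5, 10) -> already same set; set of 5 now {2, 5, 10}
Step 11: union(5, 4) -> merged; set of 5 now {0, 1, 2, 3, 4, 5, 9, 10}
Step 12: union(0, 2) -> already same set; set of 0 now {0, 1, 2, 3, 4, 5, 9, 10}
Step 13: union(0, 8) -> merged; set of 0 now {0, 1, 2, 3, 4, 5, 8, 9, 10}
Step 14: union(0, 2) -> already same set; set of 0 now {0, 1, 2, 3, 4, 5, 8, 9, 10}
Step 15: union(9, 10) -> already same set; set of 9 now {0, 1, 2, 3, 4, 5, 8, 9, 10}
Step 16: union(2, 8) -> already same set; set of 2 now {0, 1, 2, 3, 4, 5, 8, 9, 10}
Step 17: union(10, 5) -> already same set; set of 10 now {0, 1, 2, 3, 4, 5, 8, 9, 10}
Step 18: union(4, 11) -> merged; set of 4 now {0, 1, 2, 3, 4, 5, 8, 9, 10, 11}
Step 19: union(1, 10) -> already same set; set of 1 now {0, 1, 2, 3, 4, 5, 8, 9, 10, 11}
Step 20: union(9, 8) -> already same set; set of 9 now {0, 1, 2, 3, 4, 5, 8, 9, 10, 11}
Set of 2: {0, 1, 2, 3, 4, 5, 8, 9, 10, 11}; 7 is not a member.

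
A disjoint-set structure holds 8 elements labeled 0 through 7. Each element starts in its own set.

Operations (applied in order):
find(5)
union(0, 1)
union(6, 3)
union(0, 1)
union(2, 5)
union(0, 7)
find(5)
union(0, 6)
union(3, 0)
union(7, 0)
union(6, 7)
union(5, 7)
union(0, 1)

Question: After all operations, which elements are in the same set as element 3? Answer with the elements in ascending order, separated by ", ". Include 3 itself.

Step 1: find(5) -> no change; set of 5 is {5}
Step 2: union(0, 1) -> merged; set of 0 now {0, 1}
Step 3: union(6, 3) -> merged; set of 6 now {3, 6}
Step 4: union(0, 1) -> already same set; set of 0 now {0, 1}
Step 5: union(2, 5) -> merged; set of 2 now {2, 5}
Step 6: union(0, 7) -> merged; set of 0 now {0, 1, 7}
Step 7: find(5) -> no change; set of 5 is {2, 5}
Step 8: union(0, 6) -> merged; set of 0 now {0, 1, 3, 6, 7}
Step 9: union(3, 0) -> already same set; set of 3 now {0, 1, 3, 6, 7}
Step 10: union(7, 0) -> already same set; set of 7 now {0, 1, 3, 6, 7}
Step 11: union(6, 7) -> already same set; set of 6 now {0, 1, 3, 6, 7}
Step 12: union(5, 7) -> merged; set of 5 now {0, 1, 2, 3, 5, 6, 7}
Step 13: union(0, 1) -> already same set; set of 0 now {0, 1, 2, 3, 5, 6, 7}
Component of 3: {0, 1, 2, 3, 5, 6, 7}

Answer: 0, 1, 2, 3, 5, 6, 7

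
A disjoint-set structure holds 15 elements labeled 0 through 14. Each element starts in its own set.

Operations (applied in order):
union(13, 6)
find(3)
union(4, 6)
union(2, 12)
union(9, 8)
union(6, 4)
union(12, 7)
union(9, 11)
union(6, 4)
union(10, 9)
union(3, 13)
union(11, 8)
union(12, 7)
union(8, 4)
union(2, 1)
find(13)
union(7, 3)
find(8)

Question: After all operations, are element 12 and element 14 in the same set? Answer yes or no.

Answer: no

Derivation:
Step 1: union(13, 6) -> merged; set of 13 now {6, 13}
Step 2: find(3) -> no change; set of 3 is {3}
Step 3: union(4, 6) -> merged; set of 4 now {4, 6, 13}
Step 4: union(2, 12) -> merged; set of 2 now {2, 12}
Step 5: union(9, 8) -> merged; set of 9 now {8, 9}
Step 6: union(6, 4) -> already same set; set of 6 now {4, 6, 13}
Step 7: union(12, 7) -> merged; set of 12 now {2, 7, 12}
Step 8: union(9, 11) -> merged; set of 9 now {8, 9, 11}
Step 9: union(6, 4) -> already same set; set of 6 now {4, 6, 13}
Step 10: union(10, 9) -> merged; set of 10 now {8, 9, 10, 11}
Step 11: union(3, 13) -> merged; set of 3 now {3, 4, 6, 13}
Step 12: union(11, 8) -> already same set; set of 11 now {8, 9, 10, 11}
Step 13: union(12, 7) -> already same set; set of 12 now {2, 7, 12}
Step 14: union(8, 4) -> merged; set of 8 now {3, 4, 6, 8, 9, 10, 11, 13}
Step 15: union(2, 1) -> merged; set of 2 now {1, 2, 7, 12}
Step 16: find(13) -> no change; set of 13 is {3, 4, 6, 8, 9, 10, 11, 13}
Step 17: union(7, 3) -> merged; set of 7 now {1, 2, 3, 4, 6, 7, 8, 9, 10, 11, 12, 13}
Step 18: find(8) -> no change; set of 8 is {1, 2, 3, 4, 6, 7, 8, 9, 10, 11, 12, 13}
Set of 12: {1, 2, 3, 4, 6, 7, 8, 9, 10, 11, 12, 13}; 14 is not a member.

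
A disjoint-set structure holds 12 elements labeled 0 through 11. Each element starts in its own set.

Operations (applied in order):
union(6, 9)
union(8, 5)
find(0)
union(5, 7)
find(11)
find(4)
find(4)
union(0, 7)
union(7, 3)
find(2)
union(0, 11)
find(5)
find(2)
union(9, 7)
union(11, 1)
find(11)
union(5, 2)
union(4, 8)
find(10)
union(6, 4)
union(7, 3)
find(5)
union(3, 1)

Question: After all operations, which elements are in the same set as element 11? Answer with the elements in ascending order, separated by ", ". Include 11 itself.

Answer: 0, 1, 2, 3, 4, 5, 6, 7, 8, 9, 11

Derivation:
Step 1: union(6, 9) -> merged; set of 6 now {6, 9}
Step 2: union(8, 5) -> merged; set of 8 now {5, 8}
Step 3: find(0) -> no change; set of 0 is {0}
Step 4: union(5, 7) -> merged; set of 5 now {5, 7, 8}
Step 5: find(11) -> no change; set of 11 is {11}
Step 6: find(4) -> no change; set of 4 is {4}
Step 7: find(4) -> no change; set of 4 is {4}
Step 8: union(0, 7) -> merged; set of 0 now {0, 5, 7, 8}
Step 9: union(7, 3) -> merged; set of 7 now {0, 3, 5, 7, 8}
Step 10: find(2) -> no change; set of 2 is {2}
Step 11: union(0, 11) -> merged; set of 0 now {0, 3, 5, 7, 8, 11}
Step 12: find(5) -> no change; set of 5 is {0, 3, 5, 7, 8, 11}
Step 13: find(2) -> no change; set of 2 is {2}
Step 14: union(9, 7) -> merged; set of 9 now {0, 3, 5, 6, 7, 8, 9, 11}
Step 15: union(11, 1) -> merged; set of 11 now {0, 1, 3, 5, 6, 7, 8, 9, 11}
Step 16: find(11) -> no change; set of 11 is {0, 1, 3, 5, 6, 7, 8, 9, 11}
Step 17: union(5, 2) -> merged; set of 5 now {0, 1, 2, 3, 5, 6, 7, 8, 9, 11}
Step 18: union(4, 8) -> merged; set of 4 now {0, 1, 2, 3, 4, 5, 6, 7, 8, 9, 11}
Step 19: find(10) -> no change; set of 10 is {10}
Step 20: union(6, 4) -> already same set; set of 6 now {0, 1, 2, 3, 4, 5, 6, 7, 8, 9, 11}
Step 21: union(7, 3) -> already same set; set of 7 now {0, 1, 2, 3, 4, 5, 6, 7, 8, 9, 11}
Step 22: find(5) -> no change; set of 5 is {0, 1, 2, 3, 4, 5, 6, 7, 8, 9, 11}
Step 23: union(3, 1) -> already same set; set of 3 now {0, 1, 2, 3, 4, 5, 6, 7, 8, 9, 11}
Component of 11: {0, 1, 2, 3, 4, 5, 6, 7, 8, 9, 11}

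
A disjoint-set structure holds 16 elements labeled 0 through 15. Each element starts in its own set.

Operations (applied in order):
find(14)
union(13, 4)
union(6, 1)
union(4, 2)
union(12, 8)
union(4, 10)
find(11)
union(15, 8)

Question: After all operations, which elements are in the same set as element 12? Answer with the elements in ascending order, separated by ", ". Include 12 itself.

Answer: 8, 12, 15

Derivation:
Step 1: find(14) -> no change; set of 14 is {14}
Step 2: union(13, 4) -> merged; set of 13 now {4, 13}
Step 3: union(6, 1) -> merged; set of 6 now {1, 6}
Step 4: union(4, 2) -> merged; set of 4 now {2, 4, 13}
Step 5: union(12, 8) -> merged; set of 12 now {8, 12}
Step 6: union(4, 10) -> merged; set of 4 now {2, 4, 10, 13}
Step 7: find(11) -> no change; set of 11 is {11}
Step 8: union(15, 8) -> merged; set of 15 now {8, 12, 15}
Component of 12: {8, 12, 15}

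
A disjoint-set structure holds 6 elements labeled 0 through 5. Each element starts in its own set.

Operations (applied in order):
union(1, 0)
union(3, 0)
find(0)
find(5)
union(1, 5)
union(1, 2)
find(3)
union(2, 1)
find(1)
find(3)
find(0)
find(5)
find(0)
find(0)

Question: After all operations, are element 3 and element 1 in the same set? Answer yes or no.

Step 1: union(1, 0) -> merged; set of 1 now {0, 1}
Step 2: union(3, 0) -> merged; set of 3 now {0, 1, 3}
Step 3: find(0) -> no change; set of 0 is {0, 1, 3}
Step 4: find(5) -> no change; set of 5 is {5}
Step 5: union(1, 5) -> merged; set of 1 now {0, 1, 3, 5}
Step 6: union(1, 2) -> merged; set of 1 now {0, 1, 2, 3, 5}
Step 7: find(3) -> no change; set of 3 is {0, 1, 2, 3, 5}
Step 8: union(2, 1) -> already same set; set of 2 now {0, 1, 2, 3, 5}
Step 9: find(1) -> no change; set of 1 is {0, 1, 2, 3, 5}
Step 10: find(3) -> no change; set of 3 is {0, 1, 2, 3, 5}
Step 11: find(0) -> no change; set of 0 is {0, 1, 2, 3, 5}
Step 12: find(5) -> no change; set of 5 is {0, 1, 2, 3, 5}
Step 13: find(0) -> no change; set of 0 is {0, 1, 2, 3, 5}
Step 14: find(0) -> no change; set of 0 is {0, 1, 2, 3, 5}
Set of 3: {0, 1, 2, 3, 5}; 1 is a member.

Answer: yes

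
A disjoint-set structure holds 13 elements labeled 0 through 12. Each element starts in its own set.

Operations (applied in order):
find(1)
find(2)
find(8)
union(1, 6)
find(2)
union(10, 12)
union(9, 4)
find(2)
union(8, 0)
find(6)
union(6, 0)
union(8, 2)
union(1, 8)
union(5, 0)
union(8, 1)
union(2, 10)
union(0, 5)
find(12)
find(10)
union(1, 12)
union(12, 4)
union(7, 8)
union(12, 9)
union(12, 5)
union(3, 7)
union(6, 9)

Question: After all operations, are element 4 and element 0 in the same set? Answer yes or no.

Answer: yes

Derivation:
Step 1: find(1) -> no change; set of 1 is {1}
Step 2: find(2) -> no change; set of 2 is {2}
Step 3: find(8) -> no change; set of 8 is {8}
Step 4: union(1, 6) -> merged; set of 1 now {1, 6}
Step 5: find(2) -> no change; set of 2 is {2}
Step 6: union(10, 12) -> merged; set of 10 now {10, 12}
Step 7: union(9, 4) -> merged; set of 9 now {4, 9}
Step 8: find(2) -> no change; set of 2 is {2}
Step 9: union(8, 0) -> merged; set of 8 now {0, 8}
Step 10: find(6) -> no change; set of 6 is {1, 6}
Step 11: union(6, 0) -> merged; set of 6 now {0, 1, 6, 8}
Step 12: union(8, 2) -> merged; set of 8 now {0, 1, 2, 6, 8}
Step 13: union(1, 8) -> already same set; set of 1 now {0, 1, 2, 6, 8}
Step 14: union(5, 0) -> merged; set of 5 now {0, 1, 2, 5, 6, 8}
Step 15: union(8, 1) -> already same set; set of 8 now {0, 1, 2, 5, 6, 8}
Step 16: union(2, 10) -> merged; set of 2 now {0, 1, 2, 5, 6, 8, 10, 12}
Step 17: union(0, 5) -> already same set; set of 0 now {0, 1, 2, 5, 6, 8, 10, 12}
Step 18: find(12) -> no change; set of 12 is {0, 1, 2, 5, 6, 8, 10, 12}
Step 19: find(10) -> no change; set of 10 is {0, 1, 2, 5, 6, 8, 10, 12}
Step 20: union(1, 12) -> already same set; set of 1 now {0, 1, 2, 5, 6, 8, 10, 12}
Step 21: union(12, 4) -> merged; set of 12 now {0, 1, 2, 4, 5, 6, 8, 9, 10, 12}
Step 22: union(7, 8) -> merged; set of 7 now {0, 1, 2, 4, 5, 6, 7, 8, 9, 10, 12}
Step 23: union(12, 9) -> already same set; set of 12 now {0, 1, 2, 4, 5, 6, 7, 8, 9, 10, 12}
Step 24: union(12, 5) -> already same set; set of 12 now {0, 1, 2, 4, 5, 6, 7, 8, 9, 10, 12}
Step 25: union(3, 7) -> merged; set of 3 now {0, 1, 2, 3, 4, 5, 6, 7, 8, 9, 10, 12}
Step 26: union(6, 9) -> already same set; set of 6 now {0, 1, 2, 3, 4, 5, 6, 7, 8, 9, 10, 12}
Set of 4: {0, 1, 2, 3, 4, 5, 6, 7, 8, 9, 10, 12}; 0 is a member.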